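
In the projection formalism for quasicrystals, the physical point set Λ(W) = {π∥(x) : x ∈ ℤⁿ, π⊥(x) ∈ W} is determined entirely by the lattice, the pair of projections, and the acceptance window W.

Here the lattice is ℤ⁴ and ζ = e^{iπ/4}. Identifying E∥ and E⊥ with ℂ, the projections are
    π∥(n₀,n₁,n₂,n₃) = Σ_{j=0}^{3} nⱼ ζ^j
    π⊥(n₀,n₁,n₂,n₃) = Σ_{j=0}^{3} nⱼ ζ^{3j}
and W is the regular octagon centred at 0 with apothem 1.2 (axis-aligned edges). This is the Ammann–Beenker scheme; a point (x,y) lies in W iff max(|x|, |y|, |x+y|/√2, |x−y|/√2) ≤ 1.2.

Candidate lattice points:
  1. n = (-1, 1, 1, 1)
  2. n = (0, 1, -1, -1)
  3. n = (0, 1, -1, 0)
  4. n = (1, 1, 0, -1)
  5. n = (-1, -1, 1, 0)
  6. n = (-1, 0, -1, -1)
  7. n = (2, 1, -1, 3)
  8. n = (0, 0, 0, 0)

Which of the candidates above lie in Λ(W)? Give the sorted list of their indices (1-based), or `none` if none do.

π⊥(n) = n₀ + n₁ζ³ + n₂ζ⁶ + n₃ζ⁹ where ζ = e^{iπ/4}.
#1 (-1, 1, 1, 1): internal (-1.000000, 0.414214); octagon support 1.000000 vs apothem 1.2 → ∈ W
#2 (0, 1, -1, -1): internal (-1.414214, 1.000000); octagon support 1.707107 vs apothem 1.2 → ∉ W
#3 (0, 1, -1, 0): internal (-0.707107, 1.707107); octagon support 1.707107 vs apothem 1.2 → ∉ W
#4 (1, 1, 0, -1): internal (-0.414214, 0.000000); octagon support 0.414214 vs apothem 1.2 → ∈ W
#5 (-1, -1, 1, 0): internal (-0.292893, -1.707107); octagon support 1.707107 vs apothem 1.2 → ∉ W
#6 (-1, 0, -1, -1): internal (-1.707107, 0.292893); octagon support 1.707107 vs apothem 1.2 → ∉ W
#7 (2, 1, -1, 3): internal (3.414214, 3.828427); octagon support 5.121320 vs apothem 1.2 → ∉ W
#8 (0, 0, 0, 0): internal (0.000000, 0.000000); octagon support 0.000000 vs apothem 1.2 → ∈ W

1, 4, 8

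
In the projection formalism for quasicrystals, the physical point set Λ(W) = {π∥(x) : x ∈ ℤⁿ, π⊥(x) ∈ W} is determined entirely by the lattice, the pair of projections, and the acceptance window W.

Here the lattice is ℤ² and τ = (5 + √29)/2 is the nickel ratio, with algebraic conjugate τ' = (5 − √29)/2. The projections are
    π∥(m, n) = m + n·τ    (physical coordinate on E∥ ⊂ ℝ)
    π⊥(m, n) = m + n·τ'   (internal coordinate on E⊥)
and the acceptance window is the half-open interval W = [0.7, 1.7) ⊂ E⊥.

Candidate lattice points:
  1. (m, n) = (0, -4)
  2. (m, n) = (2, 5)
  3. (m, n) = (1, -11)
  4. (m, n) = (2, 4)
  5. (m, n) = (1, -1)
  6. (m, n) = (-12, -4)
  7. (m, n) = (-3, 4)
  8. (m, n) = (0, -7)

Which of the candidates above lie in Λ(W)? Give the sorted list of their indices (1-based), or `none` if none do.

1, 2, 4, 5, 8

τ' = (5−√29)/2 ≈ -0.192582.
#1 (0,-4): internal coord 0 + (-4)·τ' = +0.770330; +0.770330 ∈ [0.7, 1.7) → IN Λ
#2 (2,5): internal coord 2 + (5)·τ' = +1.037088; +1.037088 ∈ [0.7, 1.7) → IN Λ
#3 (1,-11): internal coord 1 + (-11)·τ' = +3.118406; +3.118406 ∉ [0.7, 1.7) → out
#4 (2,4): internal coord 2 + (4)·τ' = +1.229670; +1.229670 ∈ [0.7, 1.7) → IN Λ
#5 (1,-1): internal coord 1 + (-1)·τ' = +1.192582; +1.192582 ∈ [0.7, 1.7) → IN Λ
#6 (-12,-4): internal coord -12 + (-4)·τ' = -11.229670; -11.229670 ∉ [0.7, 1.7) → out
#7 (-3,4): internal coord -3 + (4)·τ' = -3.770330; -3.770330 ∉ [0.7, 1.7) → out
#8 (0,-7): internal coord 0 + (-7)·τ' = +1.348077; +1.348077 ∈ [0.7, 1.7) → IN Λ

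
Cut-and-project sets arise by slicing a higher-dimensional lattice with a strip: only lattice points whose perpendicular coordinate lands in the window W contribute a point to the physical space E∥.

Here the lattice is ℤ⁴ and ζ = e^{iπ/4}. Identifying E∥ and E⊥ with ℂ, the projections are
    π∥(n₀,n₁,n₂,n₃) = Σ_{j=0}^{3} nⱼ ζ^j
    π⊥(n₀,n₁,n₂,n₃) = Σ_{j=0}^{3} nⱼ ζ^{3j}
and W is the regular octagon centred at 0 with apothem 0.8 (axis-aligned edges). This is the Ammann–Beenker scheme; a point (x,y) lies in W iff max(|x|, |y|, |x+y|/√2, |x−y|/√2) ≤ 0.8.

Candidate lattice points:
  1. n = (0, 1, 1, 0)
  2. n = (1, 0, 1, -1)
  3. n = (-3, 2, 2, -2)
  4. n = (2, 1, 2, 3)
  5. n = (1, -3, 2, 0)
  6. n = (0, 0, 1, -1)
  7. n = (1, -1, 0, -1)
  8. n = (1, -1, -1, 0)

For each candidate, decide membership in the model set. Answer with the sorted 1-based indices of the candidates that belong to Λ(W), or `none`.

1

Internal map: ζ^{3j} for j=0..3 gives (1,0), (−√2/2,√2/2), (0,−1), (√2/2,√2/2).
candidate 1: n = (0, 1, 1, 0) → π⊥ ≈ (-0.7071, -0.2929); max(|x|,|y|,|x±y|/√2) = 0.7071 ≤ 0.8 ⇒ ∈ W
candidate 2: n = (1, 0, 1, -1) → π⊥ ≈ (+0.2929, -1.7071); max(|x|,|y|,|x±y|/√2) = 1.7071 > 0.8 ⇒ ∉ W
candidate 3: n = (-3, 2, 2, -2) → π⊥ ≈ (-5.8284, -2.0000); max(|x|,|y|,|x±y|/√2) = 5.8284 > 0.8 ⇒ ∉ W
candidate 4: n = (2, 1, 2, 3) → π⊥ ≈ (+3.4142, +0.8284); max(|x|,|y|,|x±y|/√2) = 3.4142 > 0.8 ⇒ ∉ W
candidate 5: n = (1, -3, 2, 0) → π⊥ ≈ (+3.1213, -4.1213); max(|x|,|y|,|x±y|/√2) = 5.1213 > 0.8 ⇒ ∉ W
candidate 6: n = (0, 0, 1, -1) → π⊥ ≈ (-0.7071, -1.7071); max(|x|,|y|,|x±y|/√2) = 1.7071 > 0.8 ⇒ ∉ W
candidate 7: n = (1, -1, 0, -1) → π⊥ ≈ (+1.0000, -1.4142); max(|x|,|y|,|x±y|/√2) = 1.7071 > 0.8 ⇒ ∉ W
candidate 8: n = (1, -1, -1, 0) → π⊥ ≈ (+1.7071, +0.2929); max(|x|,|y|,|x±y|/√2) = 1.7071 > 0.8 ⇒ ∉ W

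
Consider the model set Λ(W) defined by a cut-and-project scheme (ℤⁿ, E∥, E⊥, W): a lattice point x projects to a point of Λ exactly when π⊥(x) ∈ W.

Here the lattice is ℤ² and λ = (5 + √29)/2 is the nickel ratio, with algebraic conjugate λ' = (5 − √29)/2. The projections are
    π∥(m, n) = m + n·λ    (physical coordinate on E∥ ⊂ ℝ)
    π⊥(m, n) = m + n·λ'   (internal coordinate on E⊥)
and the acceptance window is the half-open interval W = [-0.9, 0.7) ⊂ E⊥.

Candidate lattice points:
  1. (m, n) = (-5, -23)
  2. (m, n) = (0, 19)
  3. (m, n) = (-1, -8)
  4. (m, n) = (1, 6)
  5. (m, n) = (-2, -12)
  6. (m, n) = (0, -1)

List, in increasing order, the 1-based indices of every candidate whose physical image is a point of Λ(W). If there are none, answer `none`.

Compute λ' = (5−√29)/2 = -0.1926, so π⊥(m,n) = m -0.1926·n.
[1] lift (-5,-23): star map gives -0.5706; window check -0.9 ≤ -0.5706 < 0.7 is true → IN Λ
[2] lift (0,19): star map gives -3.6591; window check -0.9 ≤ -3.6591 < 0.7 is false → out
[3] lift (-1,-8): star map gives 0.5407; window check -0.9 ≤ 0.5407 < 0.7 is true → IN Λ
[4] lift (1,6): star map gives -0.1555; window check -0.9 ≤ -0.1555 < 0.7 is true → IN Λ
[5] lift (-2,-12): star map gives 0.3110; window check -0.9 ≤ 0.3110 < 0.7 is true → IN Λ
[6] lift (0,-1): star map gives 0.1926; window check -0.9 ≤ 0.1926 < 0.7 is true → IN Λ

1, 3, 4, 5, 6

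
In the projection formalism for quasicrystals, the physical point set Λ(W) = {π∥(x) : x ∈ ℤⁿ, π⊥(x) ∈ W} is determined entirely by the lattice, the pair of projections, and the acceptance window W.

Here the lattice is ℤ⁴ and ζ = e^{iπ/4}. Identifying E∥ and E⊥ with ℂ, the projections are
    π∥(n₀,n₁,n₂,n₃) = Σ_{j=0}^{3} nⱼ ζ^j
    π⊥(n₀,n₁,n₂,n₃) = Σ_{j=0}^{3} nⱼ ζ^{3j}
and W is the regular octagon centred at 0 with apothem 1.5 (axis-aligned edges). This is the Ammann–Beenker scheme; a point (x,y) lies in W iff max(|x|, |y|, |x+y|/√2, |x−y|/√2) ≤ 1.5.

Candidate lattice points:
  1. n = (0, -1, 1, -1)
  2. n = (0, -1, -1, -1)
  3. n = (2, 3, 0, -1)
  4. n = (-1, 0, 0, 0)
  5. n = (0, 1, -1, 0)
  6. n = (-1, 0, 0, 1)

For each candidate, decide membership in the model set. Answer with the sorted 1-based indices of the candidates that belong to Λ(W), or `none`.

π⊥(n) = n₀ + n₁ζ³ + n₂ζ⁶ + n₃ζ⁹ where ζ = e^{iπ/4}.
candidate 1: n = (0, -1, 1, -1) → π⊥ ≈ (+0.00000, -2.41421); max(|x|,|y|,|x±y|/√2) = 2.41421 > 1.5 ⇒ ∉ W
candidate 2: n = (0, -1, -1, -1) → π⊥ ≈ (+0.00000, -0.41421); max(|x|,|y|,|x±y|/√2) = 0.41421 ≤ 1.5 ⇒ ∈ W
candidate 3: n = (2, 3, 0, -1) → π⊥ ≈ (-0.82843, +1.41421); max(|x|,|y|,|x±y|/√2) = 1.58579 > 1.5 ⇒ ∉ W
candidate 4: n = (-1, 0, 0, 0) → π⊥ ≈ (-1.00000, +0.00000); max(|x|,|y|,|x±y|/√2) = 1.00000 ≤ 1.5 ⇒ ∈ W
candidate 5: n = (0, 1, -1, 0) → π⊥ ≈ (-0.70711, +1.70711); max(|x|,|y|,|x±y|/√2) = 1.70711 > 1.5 ⇒ ∉ W
candidate 6: n = (-1, 0, 0, 1) → π⊥ ≈ (-0.29289, +0.70711); max(|x|,|y|,|x±y|/√2) = 0.70711 ≤ 1.5 ⇒ ∈ W

2, 4, 6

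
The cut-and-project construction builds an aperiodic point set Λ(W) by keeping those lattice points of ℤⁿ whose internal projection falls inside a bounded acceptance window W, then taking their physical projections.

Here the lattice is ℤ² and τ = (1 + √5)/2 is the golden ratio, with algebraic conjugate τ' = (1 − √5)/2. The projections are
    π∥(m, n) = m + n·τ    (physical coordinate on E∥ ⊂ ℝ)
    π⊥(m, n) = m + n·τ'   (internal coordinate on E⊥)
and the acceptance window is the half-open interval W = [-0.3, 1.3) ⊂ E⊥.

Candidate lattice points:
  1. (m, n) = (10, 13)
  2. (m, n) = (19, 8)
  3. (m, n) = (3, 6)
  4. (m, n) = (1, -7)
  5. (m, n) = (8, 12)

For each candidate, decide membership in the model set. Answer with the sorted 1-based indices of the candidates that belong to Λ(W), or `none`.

5

τ' = (1−√5)/2 ≈ -0.618034.
candidate 1: (m,n)=(10,13) → π∥ = 10+13·τ ≈ 31.034442, π⊥ = 10+13·τ' ≈ 1.965558 ∉ [-0.3, 1.3) ⇒ out
candidate 2: (m,n)=(19,8) → π∥ = 19+8·τ ≈ 31.944272, π⊥ = 19+8·τ' ≈ 14.055728 ∉ [-0.3, 1.3) ⇒ out
candidate 3: (m,n)=(3,6) → π∥ = 3+6·τ ≈ 12.708204, π⊥ = 3+6·τ' ≈ -0.708204 ∉ [-0.3, 1.3) ⇒ out
candidate 4: (m,n)=(1,-7) → π∥ = 1-7·τ ≈ -10.326238, π⊥ = 1-7·τ' ≈ 5.326238 ∉ [-0.3, 1.3) ⇒ out
candidate 5: (m,n)=(8,12) → π∥ = 8+12·τ ≈ 27.416408, π⊥ = 8+12·τ' ≈ 0.583592 ∈ [-0.3, 1.3) ⇒ IN Λ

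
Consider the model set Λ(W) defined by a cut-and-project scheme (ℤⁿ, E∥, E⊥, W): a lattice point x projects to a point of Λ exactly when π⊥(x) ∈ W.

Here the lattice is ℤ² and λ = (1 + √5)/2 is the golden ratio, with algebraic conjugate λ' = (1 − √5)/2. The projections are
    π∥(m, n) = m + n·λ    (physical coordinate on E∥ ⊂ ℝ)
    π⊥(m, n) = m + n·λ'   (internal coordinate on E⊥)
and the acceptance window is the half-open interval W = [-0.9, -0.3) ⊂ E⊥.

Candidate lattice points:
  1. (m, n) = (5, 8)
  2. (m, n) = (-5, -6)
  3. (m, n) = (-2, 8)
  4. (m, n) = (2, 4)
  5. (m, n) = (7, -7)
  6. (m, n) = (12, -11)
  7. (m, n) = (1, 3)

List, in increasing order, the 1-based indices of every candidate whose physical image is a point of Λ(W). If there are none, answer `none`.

4, 7

λ' = (1−√5)/2 ≈ -0.6180.
#1 (5,8): internal coord 5 + (8)·λ' = +0.0557; +0.0557 ∉ [-0.9, -0.3) → out
#2 (-5,-6): internal coord -5 + (-6)·λ' = -1.2918; -1.2918 ∉ [-0.9, -0.3) → out
#3 (-2,8): internal coord -2 + (8)·λ' = -6.9443; -6.9443 ∉ [-0.9, -0.3) → out
#4 (2,4): internal coord 2 + (4)·λ' = -0.4721; -0.4721 ∈ [-0.9, -0.3) → IN Λ
#5 (7,-7): internal coord 7 + (-7)·λ' = +11.3262; +11.3262 ∉ [-0.9, -0.3) → out
#6 (12,-11): internal coord 12 + (-11)·λ' = +18.7984; +18.7984 ∉ [-0.9, -0.3) → out
#7 (1,3): internal coord 1 + (3)·λ' = -0.8541; -0.8541 ∈ [-0.9, -0.3) → IN Λ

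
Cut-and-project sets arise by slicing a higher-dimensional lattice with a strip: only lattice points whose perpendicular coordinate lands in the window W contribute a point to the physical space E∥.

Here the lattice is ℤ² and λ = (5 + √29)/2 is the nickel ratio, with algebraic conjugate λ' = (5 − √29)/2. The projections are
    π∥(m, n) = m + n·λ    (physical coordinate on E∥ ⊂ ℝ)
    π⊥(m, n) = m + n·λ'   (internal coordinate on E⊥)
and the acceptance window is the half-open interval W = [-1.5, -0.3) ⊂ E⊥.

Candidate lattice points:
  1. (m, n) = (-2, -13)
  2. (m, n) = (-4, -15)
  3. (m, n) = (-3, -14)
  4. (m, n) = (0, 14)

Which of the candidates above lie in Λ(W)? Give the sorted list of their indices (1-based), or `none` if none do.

Numerically λ ≈ 5.192582 and λ' = −1/λ ≈ -0.192582.
#1 (-2,-13): internal coord -2 + (-13)·λ' = +0.503571; +0.503571 ∉ [-1.5, -0.3) → out
#2 (-4,-15): internal coord -4 + (-15)·λ' = -1.111264; -1.111264 ∈ [-1.5, -0.3) → IN Λ
#3 (-3,-14): internal coord -3 + (-14)·λ' = -0.303846; -0.303846 ∈ [-1.5, -0.3) → IN Λ
#4 (0,14): internal coord 0 + (14)·λ' = -2.696154; -2.696154 ∉ [-1.5, -0.3) → out

2, 3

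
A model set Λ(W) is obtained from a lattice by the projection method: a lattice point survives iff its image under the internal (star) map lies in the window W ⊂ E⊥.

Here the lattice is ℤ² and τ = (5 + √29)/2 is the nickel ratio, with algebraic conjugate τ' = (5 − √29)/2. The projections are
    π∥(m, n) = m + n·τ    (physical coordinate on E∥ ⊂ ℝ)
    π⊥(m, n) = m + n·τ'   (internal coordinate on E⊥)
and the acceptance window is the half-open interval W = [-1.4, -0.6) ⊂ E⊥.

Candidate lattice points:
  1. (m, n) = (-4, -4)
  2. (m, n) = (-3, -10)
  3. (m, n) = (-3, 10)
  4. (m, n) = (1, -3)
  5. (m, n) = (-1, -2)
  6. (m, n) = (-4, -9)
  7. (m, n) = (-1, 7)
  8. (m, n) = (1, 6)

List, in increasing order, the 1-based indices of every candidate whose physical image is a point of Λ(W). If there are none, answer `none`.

Numerically τ ≈ 5.1926 and τ' = −1/τ ≈ -0.1926.
[1] lift (-4,-4): star map gives -3.2297; window check -1.4 ≤ -3.2297 < -0.6 is false → out
[2] lift (-3,-10): star map gives -1.0742; window check -1.4 ≤ -1.0742 < -0.6 is true → IN Λ
[3] lift (-3,10): star map gives -4.9258; window check -1.4 ≤ -4.9258 < -0.6 is false → out
[4] lift (1,-3): star map gives 1.5777; window check -1.4 ≤ 1.5777 < -0.6 is false → out
[5] lift (-1,-2): star map gives -0.6148; window check -1.4 ≤ -0.6148 < -0.6 is true → IN Λ
[6] lift (-4,-9): star map gives -2.2668; window check -1.4 ≤ -2.2668 < -0.6 is false → out
[7] lift (-1,7): star map gives -2.3481; window check -1.4 ≤ -2.3481 < -0.6 is false → out
[8] lift (1,6): star map gives -0.1555; window check -1.4 ≤ -0.1555 < -0.6 is false → out

2, 5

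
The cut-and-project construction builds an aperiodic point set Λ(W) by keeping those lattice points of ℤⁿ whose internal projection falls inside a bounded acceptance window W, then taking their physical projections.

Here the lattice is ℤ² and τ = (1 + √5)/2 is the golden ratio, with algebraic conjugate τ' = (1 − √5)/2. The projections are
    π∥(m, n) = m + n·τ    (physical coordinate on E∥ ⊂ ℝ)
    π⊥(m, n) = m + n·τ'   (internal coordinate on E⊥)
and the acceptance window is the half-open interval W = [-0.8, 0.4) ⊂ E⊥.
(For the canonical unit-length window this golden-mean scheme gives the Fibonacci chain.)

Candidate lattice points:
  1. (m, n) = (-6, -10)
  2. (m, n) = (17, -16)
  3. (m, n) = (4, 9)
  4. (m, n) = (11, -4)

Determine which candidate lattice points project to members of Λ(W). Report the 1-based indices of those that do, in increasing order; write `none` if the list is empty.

Compute τ' = (1−√5)/2 = -0.6180, so π⊥(m,n) = m -0.6180·n.
candidate 1: (m,n)=(-6,-10) → π∥ = -6-10·τ ≈ -22.1803, π⊥ = -6-10·τ' ≈ 0.1803 ∈ [-0.8, 0.4) ⇒ IN Λ
candidate 2: (m,n)=(17,-16) → π∥ = 17-16·τ ≈ -8.8885, π⊥ = 17-16·τ' ≈ 26.8885 ∉ [-0.8, 0.4) ⇒ out
candidate 3: (m,n)=(4,9) → π∥ = 4+9·τ ≈ 18.5623, π⊥ = 4+9·τ' ≈ -1.5623 ∉ [-0.8, 0.4) ⇒ out
candidate 4: (m,n)=(11,-4) → π∥ = 11-4·τ ≈ 4.5279, π⊥ = 11-4·τ' ≈ 13.4721 ∉ [-0.8, 0.4) ⇒ out

1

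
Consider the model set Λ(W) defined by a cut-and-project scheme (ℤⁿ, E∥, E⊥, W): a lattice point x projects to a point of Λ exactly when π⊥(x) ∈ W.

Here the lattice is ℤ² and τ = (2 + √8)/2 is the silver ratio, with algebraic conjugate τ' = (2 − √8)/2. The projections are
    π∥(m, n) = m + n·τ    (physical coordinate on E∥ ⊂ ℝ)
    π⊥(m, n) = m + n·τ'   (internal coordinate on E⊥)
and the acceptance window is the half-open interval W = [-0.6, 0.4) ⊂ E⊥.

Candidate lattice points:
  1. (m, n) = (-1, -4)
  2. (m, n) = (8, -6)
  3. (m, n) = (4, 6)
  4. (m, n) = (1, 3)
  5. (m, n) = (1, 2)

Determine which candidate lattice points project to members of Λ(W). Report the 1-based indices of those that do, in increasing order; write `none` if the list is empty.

4, 5

Compute τ' = (2−√8)/2 = -0.41421, so π⊥(m,n) = m -0.41421·n.
[1] lift (-1,-4): star map gives 0.65685; window check -0.6 ≤ 0.65685 < 0.4 is false → out
[2] lift (8,-6): star map gives 10.48528; window check -0.6 ≤ 10.48528 < 0.4 is false → out
[3] lift (4,6): star map gives 1.51472; window check -0.6 ≤ 1.51472 < 0.4 is false → out
[4] lift (1,3): star map gives -0.24264; window check -0.6 ≤ -0.24264 < 0.4 is true → IN Λ
[5] lift (1,2): star map gives 0.17157; window check -0.6 ≤ 0.17157 < 0.4 is true → IN Λ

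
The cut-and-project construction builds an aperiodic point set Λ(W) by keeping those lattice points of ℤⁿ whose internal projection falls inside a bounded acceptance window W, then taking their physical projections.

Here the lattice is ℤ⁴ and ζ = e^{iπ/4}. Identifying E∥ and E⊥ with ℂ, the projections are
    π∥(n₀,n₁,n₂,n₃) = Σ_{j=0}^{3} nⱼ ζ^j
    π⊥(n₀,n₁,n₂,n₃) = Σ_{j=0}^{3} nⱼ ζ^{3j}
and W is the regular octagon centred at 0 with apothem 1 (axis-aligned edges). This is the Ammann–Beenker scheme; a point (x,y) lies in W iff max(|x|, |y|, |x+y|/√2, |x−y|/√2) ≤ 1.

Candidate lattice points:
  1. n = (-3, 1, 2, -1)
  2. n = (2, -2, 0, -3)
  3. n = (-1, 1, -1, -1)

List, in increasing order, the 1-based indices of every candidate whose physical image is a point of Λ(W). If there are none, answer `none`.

none

With ζ = e^{iπ/4} the internal vectors are ζ^0,ζ^3,ζ^6,ζ^9.
#1 (-3, 1, 2, -1): internal (-4.41421, -2.00000); octagon support 4.53553 vs apothem 1 → ∉ W
#2 (2, -2, 0, -3): internal (1.29289, -3.53553); octagon support 3.53553 vs apothem 1 → ∉ W
#3 (-1, 1, -1, -1): internal (-2.41421, 1.00000); octagon support 2.41421 vs apothem 1 → ∉ W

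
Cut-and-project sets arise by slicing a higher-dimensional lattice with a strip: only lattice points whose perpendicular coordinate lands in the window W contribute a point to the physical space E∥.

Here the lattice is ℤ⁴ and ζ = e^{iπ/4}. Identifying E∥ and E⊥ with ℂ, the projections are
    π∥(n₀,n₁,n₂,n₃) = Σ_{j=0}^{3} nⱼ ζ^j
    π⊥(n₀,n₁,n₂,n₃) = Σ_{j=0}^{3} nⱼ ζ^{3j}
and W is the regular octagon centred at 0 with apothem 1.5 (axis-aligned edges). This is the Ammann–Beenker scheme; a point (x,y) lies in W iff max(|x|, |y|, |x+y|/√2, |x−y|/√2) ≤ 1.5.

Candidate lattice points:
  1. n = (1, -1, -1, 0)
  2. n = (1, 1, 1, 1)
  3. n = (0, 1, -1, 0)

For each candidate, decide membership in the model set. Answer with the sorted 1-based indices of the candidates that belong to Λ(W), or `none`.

2

π⊥(n) = n₀ + n₁ζ³ + n₂ζ⁶ + n₃ζ⁹ where ζ = e^{iπ/4}.
#1 (1, -1, -1, 0): internal (1.707107, 0.292893); octagon support 1.707107 vs apothem 1.5 → ∉ W
#2 (1, 1, 1, 1): internal (1.000000, 0.414214); octagon support 1.000000 vs apothem 1.5 → ∈ W
#3 (0, 1, -1, 0): internal (-0.707107, 1.707107); octagon support 1.707107 vs apothem 1.5 → ∉ W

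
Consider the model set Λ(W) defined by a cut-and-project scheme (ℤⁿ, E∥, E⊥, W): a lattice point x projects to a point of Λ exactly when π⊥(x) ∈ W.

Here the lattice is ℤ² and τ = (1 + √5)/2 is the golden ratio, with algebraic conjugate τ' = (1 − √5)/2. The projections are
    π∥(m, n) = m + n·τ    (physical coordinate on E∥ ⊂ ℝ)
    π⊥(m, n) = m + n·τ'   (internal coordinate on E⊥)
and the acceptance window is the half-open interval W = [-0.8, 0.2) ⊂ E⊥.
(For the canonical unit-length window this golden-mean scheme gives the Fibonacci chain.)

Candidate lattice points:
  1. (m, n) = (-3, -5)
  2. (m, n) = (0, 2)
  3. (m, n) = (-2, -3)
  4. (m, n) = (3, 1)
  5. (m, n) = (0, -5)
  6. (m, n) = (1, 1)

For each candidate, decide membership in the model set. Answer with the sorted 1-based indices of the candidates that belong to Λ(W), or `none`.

1, 3

τ' = (1−√5)/2 ≈ -0.6180.
[1] lift (-3,-5): star map gives 0.0902; window check -0.8 ≤ 0.0902 < 0.2 is true → IN Λ
[2] lift (0,2): star map gives -1.2361; window check -0.8 ≤ -1.2361 < 0.2 is false → out
[3] lift (-2,-3): star map gives -0.1459; window check -0.8 ≤ -0.1459 < 0.2 is true → IN Λ
[4] lift (3,1): star map gives 2.3820; window check -0.8 ≤ 2.3820 < 0.2 is false → out
[5] lift (0,-5): star map gives 3.0902; window check -0.8 ≤ 3.0902 < 0.2 is false → out
[6] lift (1,1): star map gives 0.3820; window check -0.8 ≤ 0.3820 < 0.2 is false → out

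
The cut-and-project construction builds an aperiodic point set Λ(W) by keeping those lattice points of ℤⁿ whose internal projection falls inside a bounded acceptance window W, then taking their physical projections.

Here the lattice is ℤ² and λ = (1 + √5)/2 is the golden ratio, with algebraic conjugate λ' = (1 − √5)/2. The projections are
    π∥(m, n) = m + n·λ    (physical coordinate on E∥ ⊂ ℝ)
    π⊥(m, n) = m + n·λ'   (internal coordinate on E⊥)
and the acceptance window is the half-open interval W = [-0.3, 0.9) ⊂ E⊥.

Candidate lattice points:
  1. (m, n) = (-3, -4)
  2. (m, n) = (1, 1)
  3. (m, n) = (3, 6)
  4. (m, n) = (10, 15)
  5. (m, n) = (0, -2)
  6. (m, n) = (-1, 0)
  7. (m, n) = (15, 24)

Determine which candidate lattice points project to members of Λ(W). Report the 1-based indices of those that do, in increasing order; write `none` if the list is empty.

Compute λ' = (1−√5)/2 = -0.618034, so π⊥(m,n) = m -0.618034·n.
[1] lift (-3,-4): star map gives -0.527864; window check -0.3 ≤ -0.527864 < 0.9 is false → out
[2] lift (1,1): star map gives 0.381966; window check -0.3 ≤ 0.381966 < 0.9 is true → IN Λ
[3] lift (3,6): star map gives -0.708204; window check -0.3 ≤ -0.708204 < 0.9 is false → out
[4] lift (10,15): star map gives 0.729490; window check -0.3 ≤ 0.729490 < 0.9 is true → IN Λ
[5] lift (0,-2): star map gives 1.236068; window check -0.3 ≤ 1.236068 < 0.9 is false → out
[6] lift (-1,0): star map gives -1.000000; window check -0.3 ≤ -1.000000 < 0.9 is false → out
[7] lift (15,24): star map gives 0.167184; window check -0.3 ≤ 0.167184 < 0.9 is true → IN Λ

2, 4, 7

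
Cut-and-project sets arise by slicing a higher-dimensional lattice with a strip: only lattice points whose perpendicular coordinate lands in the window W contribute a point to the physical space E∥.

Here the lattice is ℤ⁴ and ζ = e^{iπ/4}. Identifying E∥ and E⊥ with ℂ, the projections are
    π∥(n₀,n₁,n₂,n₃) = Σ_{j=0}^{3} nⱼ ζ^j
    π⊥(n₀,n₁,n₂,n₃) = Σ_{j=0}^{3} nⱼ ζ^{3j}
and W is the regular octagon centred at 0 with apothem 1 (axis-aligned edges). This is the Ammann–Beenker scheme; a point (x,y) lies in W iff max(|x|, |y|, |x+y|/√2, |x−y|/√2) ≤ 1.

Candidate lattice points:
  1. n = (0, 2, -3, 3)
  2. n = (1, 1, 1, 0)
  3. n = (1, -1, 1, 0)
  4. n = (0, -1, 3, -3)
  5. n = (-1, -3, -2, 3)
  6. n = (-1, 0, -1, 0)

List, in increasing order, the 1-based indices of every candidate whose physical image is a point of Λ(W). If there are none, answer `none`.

With ζ = e^{iπ/4} the internal vectors are ζ^0,ζ^3,ζ^6,ζ^9.
candidate 1: n = (0, 2, -3, 3) → π⊥ ≈ (+0.707107, +6.535534); max(|x|,|y|,|x±y|/√2) = 6.535534 > 1 ⇒ ∉ W
candidate 2: n = (1, 1, 1, 0) → π⊥ ≈ (+0.292893, -0.292893); max(|x|,|y|,|x±y|/√2) = 0.414214 ≤ 1 ⇒ ∈ W
candidate 3: n = (1, -1, 1, 0) → π⊥ ≈ (+1.707107, -1.707107); max(|x|,|y|,|x±y|/√2) = 2.414214 > 1 ⇒ ∉ W
candidate 4: n = (0, -1, 3, -3) → π⊥ ≈ (-1.414214, -5.828427); max(|x|,|y|,|x±y|/√2) = 5.828427 > 1 ⇒ ∉ W
candidate 5: n = (-1, -3, -2, 3) → π⊥ ≈ (+3.242641, +2.000000); max(|x|,|y|,|x±y|/√2) = 3.707107 > 1 ⇒ ∉ W
candidate 6: n = (-1, 0, -1, 0) → π⊥ ≈ (-1.000000, +1.000000); max(|x|,|y|,|x±y|/√2) = 1.414214 > 1 ⇒ ∉ W

2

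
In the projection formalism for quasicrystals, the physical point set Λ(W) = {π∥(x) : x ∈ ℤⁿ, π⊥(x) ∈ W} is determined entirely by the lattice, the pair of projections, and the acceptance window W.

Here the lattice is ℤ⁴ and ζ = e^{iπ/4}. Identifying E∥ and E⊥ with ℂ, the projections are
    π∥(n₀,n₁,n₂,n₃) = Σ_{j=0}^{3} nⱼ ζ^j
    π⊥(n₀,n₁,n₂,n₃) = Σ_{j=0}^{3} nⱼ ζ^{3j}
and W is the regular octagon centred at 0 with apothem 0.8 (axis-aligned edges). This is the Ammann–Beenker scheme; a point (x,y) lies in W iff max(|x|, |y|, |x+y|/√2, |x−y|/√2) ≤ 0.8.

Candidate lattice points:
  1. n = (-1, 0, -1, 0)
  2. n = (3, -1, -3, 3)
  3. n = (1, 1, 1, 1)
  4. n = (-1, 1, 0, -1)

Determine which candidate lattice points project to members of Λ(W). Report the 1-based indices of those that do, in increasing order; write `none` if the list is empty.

none

With ζ = e^{iπ/4} the internal vectors are ζ^0,ζ^3,ζ^6,ζ^9.
#1 (-1, 0, -1, 0): internal (-1.0000, 1.0000); octagon support 1.4142 vs apothem 0.8 → ∉ W
#2 (3, -1, -3, 3): internal (5.8284, 4.4142); octagon support 7.2426 vs apothem 0.8 → ∉ W
#3 (1, 1, 1, 1): internal (1.0000, 0.4142); octagon support 1.0000 vs apothem 0.8 → ∉ W
#4 (-1, 1, 0, -1): internal (-2.4142, 0.0000); octagon support 2.4142 vs apothem 0.8 → ∉ W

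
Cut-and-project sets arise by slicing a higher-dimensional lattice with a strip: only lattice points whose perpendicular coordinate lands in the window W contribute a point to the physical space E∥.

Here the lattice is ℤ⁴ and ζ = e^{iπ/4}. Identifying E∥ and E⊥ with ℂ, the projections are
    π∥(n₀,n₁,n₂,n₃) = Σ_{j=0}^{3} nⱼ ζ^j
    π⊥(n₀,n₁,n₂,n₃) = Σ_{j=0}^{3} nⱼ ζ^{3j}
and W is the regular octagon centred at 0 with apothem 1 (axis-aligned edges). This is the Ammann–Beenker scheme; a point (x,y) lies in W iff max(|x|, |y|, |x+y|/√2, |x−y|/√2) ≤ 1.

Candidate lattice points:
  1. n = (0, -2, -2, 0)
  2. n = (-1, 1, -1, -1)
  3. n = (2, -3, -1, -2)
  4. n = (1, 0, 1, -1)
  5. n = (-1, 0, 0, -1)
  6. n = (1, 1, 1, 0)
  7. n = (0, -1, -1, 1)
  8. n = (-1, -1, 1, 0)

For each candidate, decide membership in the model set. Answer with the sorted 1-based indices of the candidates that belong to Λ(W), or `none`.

6

With ζ = e^{iπ/4} the internal vectors are ζ^0,ζ^3,ζ^6,ζ^9.
#1 (0, -2, -2, 0): internal (1.41421, 0.58579); octagon support 1.41421 vs apothem 1 → ∉ W
#2 (-1, 1, -1, -1): internal (-2.41421, 1.00000); octagon support 2.41421 vs apothem 1 → ∉ W
#3 (2, -3, -1, -2): internal (2.70711, -2.53553); octagon support 3.70711 vs apothem 1 → ∉ W
#4 (1, 0, 1, -1): internal (0.29289, -1.70711); octagon support 1.70711 vs apothem 1 → ∉ W
#5 (-1, 0, 0, -1): internal (-1.70711, -0.70711); octagon support 1.70711 vs apothem 1 → ∉ W
#6 (1, 1, 1, 0): internal (0.29289, -0.29289); octagon support 0.41421 vs apothem 1 → ∈ W
#7 (0, -1, -1, 1): internal (1.41421, 1.00000); octagon support 1.70711 vs apothem 1 → ∉ W
#8 (-1, -1, 1, 0): internal (-0.29289, -1.70711); octagon support 1.70711 vs apothem 1 → ∉ W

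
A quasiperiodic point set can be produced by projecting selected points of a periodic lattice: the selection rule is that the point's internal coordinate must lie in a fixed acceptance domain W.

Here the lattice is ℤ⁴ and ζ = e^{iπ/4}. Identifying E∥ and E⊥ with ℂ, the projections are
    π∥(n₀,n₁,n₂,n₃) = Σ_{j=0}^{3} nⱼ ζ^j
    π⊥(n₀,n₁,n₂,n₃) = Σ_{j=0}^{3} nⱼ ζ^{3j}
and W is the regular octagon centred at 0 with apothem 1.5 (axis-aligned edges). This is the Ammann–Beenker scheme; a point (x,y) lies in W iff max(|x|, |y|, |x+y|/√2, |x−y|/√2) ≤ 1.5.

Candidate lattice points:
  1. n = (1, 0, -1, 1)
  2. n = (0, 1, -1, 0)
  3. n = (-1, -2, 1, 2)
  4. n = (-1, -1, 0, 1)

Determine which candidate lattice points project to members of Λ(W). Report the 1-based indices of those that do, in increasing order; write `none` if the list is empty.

π⊥(n) = n₀ + n₁ζ³ + n₂ζ⁶ + n₃ζ⁹ where ζ = e^{iπ/4}.
candidate 1: n = (1, 0, -1, 1) → π⊥ ≈ (+1.707107, +1.707107); max(|x|,|y|,|x±y|/√2) = 2.414214 > 1.5 ⇒ ∉ W
candidate 2: n = (0, 1, -1, 0) → π⊥ ≈ (-0.707107, +1.707107); max(|x|,|y|,|x±y|/√2) = 1.707107 > 1.5 ⇒ ∉ W
candidate 3: n = (-1, -2, 1, 2) → π⊥ ≈ (+1.828427, -1.000000); max(|x|,|y|,|x±y|/√2) = 2.000000 > 1.5 ⇒ ∉ W
candidate 4: n = (-1, -1, 0, 1) → π⊥ ≈ (+0.414214, +0.000000); max(|x|,|y|,|x±y|/√2) = 0.414214 ≤ 1.5 ⇒ ∈ W

4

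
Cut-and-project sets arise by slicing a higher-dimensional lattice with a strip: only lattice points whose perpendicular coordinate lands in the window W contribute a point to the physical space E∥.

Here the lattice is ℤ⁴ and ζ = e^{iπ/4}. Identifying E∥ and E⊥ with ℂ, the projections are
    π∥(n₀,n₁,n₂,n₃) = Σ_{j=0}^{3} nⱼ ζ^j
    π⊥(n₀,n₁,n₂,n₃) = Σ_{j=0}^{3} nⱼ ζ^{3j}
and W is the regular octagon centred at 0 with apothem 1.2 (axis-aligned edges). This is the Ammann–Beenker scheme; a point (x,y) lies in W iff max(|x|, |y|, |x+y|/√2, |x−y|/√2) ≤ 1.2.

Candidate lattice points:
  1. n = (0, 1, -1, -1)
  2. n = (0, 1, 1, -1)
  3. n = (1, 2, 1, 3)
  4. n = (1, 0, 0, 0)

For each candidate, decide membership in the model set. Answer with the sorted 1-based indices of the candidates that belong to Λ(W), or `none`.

π⊥(n) = n₀ + n₁ζ³ + n₂ζ⁶ + n₃ζ⁹ where ζ = e^{iπ/4}.
candidate 1: n = (0, 1, -1, -1) → π⊥ ≈ (-1.414214, +1.000000); max(|x|,|y|,|x±y|/√2) = 1.707107 > 1.2 ⇒ ∉ W
candidate 2: n = (0, 1, 1, -1) → π⊥ ≈ (-1.414214, -1.000000); max(|x|,|y|,|x±y|/√2) = 1.707107 > 1.2 ⇒ ∉ W
candidate 3: n = (1, 2, 1, 3) → π⊥ ≈ (+1.707107, +2.535534); max(|x|,|y|,|x±y|/√2) = 3.000000 > 1.2 ⇒ ∉ W
candidate 4: n = (1, 0, 0, 0) → π⊥ ≈ (+1.000000, +0.000000); max(|x|,|y|,|x±y|/√2) = 1.000000 ≤ 1.2 ⇒ ∈ W

4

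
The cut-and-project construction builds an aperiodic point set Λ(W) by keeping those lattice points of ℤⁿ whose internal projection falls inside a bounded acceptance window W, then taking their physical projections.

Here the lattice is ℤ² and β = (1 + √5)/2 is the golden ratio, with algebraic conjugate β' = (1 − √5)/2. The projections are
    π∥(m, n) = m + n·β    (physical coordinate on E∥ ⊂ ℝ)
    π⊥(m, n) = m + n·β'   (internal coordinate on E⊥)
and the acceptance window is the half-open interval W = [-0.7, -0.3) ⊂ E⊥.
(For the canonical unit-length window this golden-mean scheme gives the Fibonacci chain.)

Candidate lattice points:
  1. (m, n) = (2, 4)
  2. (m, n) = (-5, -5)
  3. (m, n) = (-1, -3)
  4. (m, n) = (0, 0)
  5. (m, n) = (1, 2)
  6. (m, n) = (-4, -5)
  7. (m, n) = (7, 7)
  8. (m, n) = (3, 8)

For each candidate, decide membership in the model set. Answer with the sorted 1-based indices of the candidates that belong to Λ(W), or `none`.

1

Compute β' = (1−√5)/2 = -0.61803, so π⊥(m,n) = m -0.61803·n.
#1 (2,4): internal coord 2 + (4)·β' = -0.47214; -0.47214 ∈ [-0.7, -0.3) → IN Λ
#2 (-5,-5): internal coord -5 + (-5)·β' = -1.90983; -1.90983 ∉ [-0.7, -0.3) → out
#3 (-1,-3): internal coord -1 + (-3)·β' = +0.85410; +0.85410 ∉ [-0.7, -0.3) → out
#4 (0,0): internal coord 0 + (0)·β' = +0.00000; +0.00000 ∉ [-0.7, -0.3) → out
#5 (1,2): internal coord 1 + (2)·β' = -0.23607; -0.23607 ∉ [-0.7, -0.3) → out
#6 (-4,-5): internal coord -4 + (-5)·β' = -0.90983; -0.90983 ∉ [-0.7, -0.3) → out
#7 (7,7): internal coord 7 + (7)·β' = +2.67376; +2.67376 ∉ [-0.7, -0.3) → out
#8 (3,8): internal coord 3 + (8)·β' = -1.94427; -1.94427 ∉ [-0.7, -0.3) → out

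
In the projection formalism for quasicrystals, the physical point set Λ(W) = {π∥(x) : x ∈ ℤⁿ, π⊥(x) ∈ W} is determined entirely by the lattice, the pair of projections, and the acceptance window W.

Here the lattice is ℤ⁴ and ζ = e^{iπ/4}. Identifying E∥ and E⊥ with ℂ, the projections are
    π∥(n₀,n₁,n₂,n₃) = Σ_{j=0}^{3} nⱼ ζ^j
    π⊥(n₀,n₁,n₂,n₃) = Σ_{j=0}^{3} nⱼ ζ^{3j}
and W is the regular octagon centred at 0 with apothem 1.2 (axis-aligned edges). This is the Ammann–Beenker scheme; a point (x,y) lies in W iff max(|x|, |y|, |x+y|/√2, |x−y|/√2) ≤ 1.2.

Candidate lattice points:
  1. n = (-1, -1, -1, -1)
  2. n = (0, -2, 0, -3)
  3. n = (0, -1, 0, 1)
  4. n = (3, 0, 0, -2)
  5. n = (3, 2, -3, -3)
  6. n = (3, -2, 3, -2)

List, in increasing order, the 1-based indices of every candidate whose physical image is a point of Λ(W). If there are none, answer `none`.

1

π⊥(n) = n₀ + n₁ζ³ + n₂ζ⁶ + n₃ζ⁹ where ζ = e^{iπ/4}.
#1 (-1, -1, -1, -1): internal (-1.0000, -0.4142); octagon support 1.0000 vs apothem 1.2 → ∈ W
#2 (0, -2, 0, -3): internal (-0.7071, -3.5355); octagon support 3.5355 vs apothem 1.2 → ∉ W
#3 (0, -1, 0, 1): internal (1.4142, 0.0000); octagon support 1.4142 vs apothem 1.2 → ∉ W
#4 (3, 0, 0, -2): internal (1.5858, -1.4142); octagon support 2.1213 vs apothem 1.2 → ∉ W
#5 (3, 2, -3, -3): internal (-0.5355, 2.2929); octagon support 2.2929 vs apothem 1.2 → ∉ W
#6 (3, -2, 3, -2): internal (3.0000, -5.8284); octagon support 6.2426 vs apothem 1.2 → ∉ W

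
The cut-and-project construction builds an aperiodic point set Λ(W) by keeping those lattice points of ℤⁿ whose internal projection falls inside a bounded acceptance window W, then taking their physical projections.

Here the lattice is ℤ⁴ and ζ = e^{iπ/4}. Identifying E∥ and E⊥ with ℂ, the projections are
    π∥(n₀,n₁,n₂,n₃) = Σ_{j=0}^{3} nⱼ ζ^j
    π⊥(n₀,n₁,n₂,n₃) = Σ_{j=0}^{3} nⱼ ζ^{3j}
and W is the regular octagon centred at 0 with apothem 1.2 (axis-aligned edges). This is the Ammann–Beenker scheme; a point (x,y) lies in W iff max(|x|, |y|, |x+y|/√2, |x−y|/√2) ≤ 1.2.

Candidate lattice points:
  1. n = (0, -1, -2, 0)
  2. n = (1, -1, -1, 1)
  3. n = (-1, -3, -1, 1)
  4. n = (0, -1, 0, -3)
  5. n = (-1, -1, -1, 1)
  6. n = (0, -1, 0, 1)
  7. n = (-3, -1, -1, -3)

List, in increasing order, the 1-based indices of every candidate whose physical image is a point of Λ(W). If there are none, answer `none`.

5

Internal map: ζ^{3j} for j=0..3 gives (1,0), (−√2/2,√2/2), (0,−1), (√2/2,√2/2).
candidate 1: n = (0, -1, -2, 0) → π⊥ ≈ (+0.7071, +1.2929); max(|x|,|y|,|x±y|/√2) = 1.4142 > 1.2 ⇒ ∉ W
candidate 2: n = (1, -1, -1, 1) → π⊥ ≈ (+2.4142, +1.0000); max(|x|,|y|,|x±y|/√2) = 2.4142 > 1.2 ⇒ ∉ W
candidate 3: n = (-1, -3, -1, 1) → π⊥ ≈ (+1.8284, -0.4142); max(|x|,|y|,|x±y|/√2) = 1.8284 > 1.2 ⇒ ∉ W
candidate 4: n = (0, -1, 0, -3) → π⊥ ≈ (-1.4142, -2.8284); max(|x|,|y|,|x±y|/√2) = 3.0000 > 1.2 ⇒ ∉ W
candidate 5: n = (-1, -1, -1, 1) → π⊥ ≈ (+0.4142, +1.0000); max(|x|,|y|,|x±y|/√2) = 1.0000 ≤ 1.2 ⇒ ∈ W
candidate 6: n = (0, -1, 0, 1) → π⊥ ≈ (+1.4142, +0.0000); max(|x|,|y|,|x±y|/√2) = 1.4142 > 1.2 ⇒ ∉ W
candidate 7: n = (-3, -1, -1, -3) → π⊥ ≈ (-4.4142, -1.8284); max(|x|,|y|,|x±y|/√2) = 4.4142 > 1.2 ⇒ ∉ W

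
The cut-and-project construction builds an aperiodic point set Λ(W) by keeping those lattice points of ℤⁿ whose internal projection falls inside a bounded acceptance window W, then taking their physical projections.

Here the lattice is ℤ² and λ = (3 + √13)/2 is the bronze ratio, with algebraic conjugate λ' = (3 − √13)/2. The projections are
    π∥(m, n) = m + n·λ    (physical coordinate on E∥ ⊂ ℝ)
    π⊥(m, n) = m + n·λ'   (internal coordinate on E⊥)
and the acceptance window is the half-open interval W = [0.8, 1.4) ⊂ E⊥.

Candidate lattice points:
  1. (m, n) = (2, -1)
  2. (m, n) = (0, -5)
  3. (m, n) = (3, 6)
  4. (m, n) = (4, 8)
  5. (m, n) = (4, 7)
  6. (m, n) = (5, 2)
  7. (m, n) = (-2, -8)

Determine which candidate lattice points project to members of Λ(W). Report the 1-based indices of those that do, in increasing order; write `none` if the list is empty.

3

λ' = (3−√13)/2 ≈ -0.302776.
candidate 1: (m,n)=(2,-1) → π∥ = 2-1·λ ≈ -1.302776, π⊥ = 2-1·λ' ≈ 2.302776 ∉ [0.8, 1.4) ⇒ out
candidate 2: (m,n)=(0,-5) → π∥ = 0-5·λ ≈ -16.513878, π⊥ = 0-5·λ' ≈ 1.513878 ∉ [0.8, 1.4) ⇒ out
candidate 3: (m,n)=(3,6) → π∥ = 3+6·λ ≈ 22.816654, π⊥ = 3+6·λ' ≈ 1.183346 ∈ [0.8, 1.4) ⇒ IN Λ
candidate 4: (m,n)=(4,8) → π∥ = 4+8·λ ≈ 30.422205, π⊥ = 4+8·λ' ≈ 1.577795 ∉ [0.8, 1.4) ⇒ out
candidate 5: (m,n)=(4,7) → π∥ = 4+7·λ ≈ 27.119429, π⊥ = 4+7·λ' ≈ 1.880571 ∉ [0.8, 1.4) ⇒ out
candidate 6: (m,n)=(5,2) → π∥ = 5+2·λ ≈ 11.605551, π⊥ = 5+2·λ' ≈ 4.394449 ∉ [0.8, 1.4) ⇒ out
candidate 7: (m,n)=(-2,-8) → π∥ = -2-8·λ ≈ -28.422205, π⊥ = -2-8·λ' ≈ 0.422205 ∉ [0.8, 1.4) ⇒ out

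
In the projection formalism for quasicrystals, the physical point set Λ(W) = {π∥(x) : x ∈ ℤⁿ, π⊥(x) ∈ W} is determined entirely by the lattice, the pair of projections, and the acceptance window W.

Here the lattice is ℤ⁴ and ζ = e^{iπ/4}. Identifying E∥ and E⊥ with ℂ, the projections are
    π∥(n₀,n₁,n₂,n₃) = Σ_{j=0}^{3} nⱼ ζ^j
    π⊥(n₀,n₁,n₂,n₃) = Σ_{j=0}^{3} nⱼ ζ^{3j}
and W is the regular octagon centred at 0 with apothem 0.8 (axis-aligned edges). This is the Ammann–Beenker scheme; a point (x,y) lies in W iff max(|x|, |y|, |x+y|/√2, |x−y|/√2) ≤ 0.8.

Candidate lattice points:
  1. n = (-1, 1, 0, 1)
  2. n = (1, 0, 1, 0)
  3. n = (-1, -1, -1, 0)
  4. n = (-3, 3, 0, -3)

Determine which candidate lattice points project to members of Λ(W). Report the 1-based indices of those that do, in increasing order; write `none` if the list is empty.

Internal map: ζ^{3j} for j=0..3 gives (1,0), (−√2/2,√2/2), (0,−1), (√2/2,√2/2).
#1 (-1, 1, 0, 1): internal (-1.000000, 1.414214); octagon support 1.707107 vs apothem 0.8 → ∉ W
#2 (1, 0, 1, 0): internal (1.000000, -1.000000); octagon support 1.414214 vs apothem 0.8 → ∉ W
#3 (-1, -1, -1, 0): internal (-0.292893, 0.292893); octagon support 0.414214 vs apothem 0.8 → ∈ W
#4 (-3, 3, 0, -3): internal (-7.242641, 0.000000); octagon support 7.242641 vs apothem 0.8 → ∉ W

3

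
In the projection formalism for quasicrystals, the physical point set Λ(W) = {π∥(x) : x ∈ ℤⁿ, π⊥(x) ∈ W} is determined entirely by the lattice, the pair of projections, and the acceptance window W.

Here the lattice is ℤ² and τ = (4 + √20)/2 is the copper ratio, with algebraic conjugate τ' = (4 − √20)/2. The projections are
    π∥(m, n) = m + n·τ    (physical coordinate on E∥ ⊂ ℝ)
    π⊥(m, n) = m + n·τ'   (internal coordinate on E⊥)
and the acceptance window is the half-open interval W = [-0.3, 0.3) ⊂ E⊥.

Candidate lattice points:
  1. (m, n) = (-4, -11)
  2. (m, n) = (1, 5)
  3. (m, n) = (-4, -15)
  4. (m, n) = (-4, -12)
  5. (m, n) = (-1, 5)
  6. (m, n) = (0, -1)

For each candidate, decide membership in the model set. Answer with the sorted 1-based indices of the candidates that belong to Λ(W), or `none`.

Numerically τ ≈ 4.236068 and τ' = −1/τ ≈ -0.236068.
#1 (-4,-11): internal coord -4 + (-11)·τ' = -1.403252; -1.403252 ∉ [-0.3, 0.3) → out
#2 (1,5): internal coord 1 + (5)·τ' = -0.180340; -0.180340 ∈ [-0.3, 0.3) → IN Λ
#3 (-4,-15): internal coord -4 + (-15)·τ' = -0.458980; -0.458980 ∉ [-0.3, 0.3) → out
#4 (-4,-12): internal coord -4 + (-12)·τ' = -1.167184; -1.167184 ∉ [-0.3, 0.3) → out
#5 (-1,5): internal coord -1 + (5)·τ' = -2.180340; -2.180340 ∉ [-0.3, 0.3) → out
#6 (0,-1): internal coord 0 + (-1)·τ' = +0.236068; +0.236068 ∈ [-0.3, 0.3) → IN Λ

2, 6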